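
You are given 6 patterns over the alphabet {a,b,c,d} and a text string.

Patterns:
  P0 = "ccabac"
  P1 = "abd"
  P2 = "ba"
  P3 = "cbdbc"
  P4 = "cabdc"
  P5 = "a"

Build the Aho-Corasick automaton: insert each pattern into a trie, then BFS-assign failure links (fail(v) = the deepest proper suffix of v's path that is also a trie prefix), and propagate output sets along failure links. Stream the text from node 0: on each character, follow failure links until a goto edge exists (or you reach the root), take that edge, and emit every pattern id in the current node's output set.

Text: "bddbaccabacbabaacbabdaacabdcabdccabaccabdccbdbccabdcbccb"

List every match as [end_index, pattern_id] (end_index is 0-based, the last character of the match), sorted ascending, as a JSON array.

Construct AC machine:
Trie nodes:
  0='ε' goto a→7 b→10 c→1
  1='c' goto a→16 b→12 c→2
  2='cc' goto a→3
  3='cca' goto b→4
  4='ccab' goto a→5
  5='ccaba' goto c→6
  6='ccabac' goto ·  [P0 ends]
  7='a' goto b→8  [P5 ends]
  8='ab' goto d→9
  9='abd' goto ·  [P1 ends]
  10='b' goto a→11
  11='ba' goto ·  [P2 ends]
  12='cb' goto d→13
  13='cbd' goto b→14
  14='cbdb' goto c→15
  15='cbdbc' goto ·  [P3 ends]
  16='ca' goto b→17
  17='cab' goto d→18
  18='cabd' goto c→19
  19='cabdc' goto ·  [P4 ends]

BFS fail/out derivation:
  n1('c'): parent n0 fail=0; on 'c' 0 → fail=0;  out ∅∪∅=∅
  n7('a'): parent n0 fail=0; on 'a' 0 → fail=0;  out {5}∪∅={5}
  n10('b'): parent n0 fail=0; on 'b' 0 → fail=0;  out ∅∪∅=∅
  n2('cc'): parent n1 fail=0; on 'c' 0 → fail=1;  out ∅∪∅=∅
  n8('ab'): parent n7 fail=0; on 'b' 0 → fail=10;  out ∅∪∅=∅
  n11('ba'): parent n10 fail=0; on 'a' 0 → fail=7;  out {2}∪{5}={2,5}
  n12('cb'): parent n1 fail=0; on 'b' 0 → fail=10;  out ∅∪∅=∅
  n16('ca'): parent n1 fail=0; on 'a' 0 → fail=7;  out ∅∪{5}={5}
  n3('cca'): parent n2 fail=1; on 'a' 1 → fail=16;  out ∅∪{5}={5}
  n9('abd'): parent n8 fail=10; on 'd' 10→0 → fail=0;  out {1}∪∅={1}
  n13('cbd'): parent n12 fail=10; on 'd' 10→0 → fail=0;  out ∅∪∅=∅
  n17('cab'): parent n16 fail=7; on 'b' 7 → fail=8;  out ∅∪∅=∅
  n4('ccab'): parent n3 fail=16; on 'b' 16 → fail=17;  out ∅∪∅=∅
  n14('cbdb'): parent n13 fail=0; on 'b' 0 → fail=10;  out ∅∪∅=∅
  n18('cabd'): parent n17 fail=8; on 'd' 8 → fail=9;  out ∅∪{1}={1}
  n5('ccaba'): parent n4 fail=17; on 'a' 17→8→10 → fail=11;  out ∅∪{2,5}={2,5}
  n15('cbdbc'): parent n14 fail=10; on 'c' 10→0 → fail=1;  out {3}∪∅={3}
  n19('cabdc'): parent n18 fail=9; on 'c' 9→0 → fail=1;  out {4}∪∅={4}
  n6('ccabac'): parent n5 fail=11; on 'c' 11→7→0 → fail=1;  out {0}∪∅={0}

Text stream:
[0] read 'b'  n0⇒n10
[1] read 'd'  n10⇒n0 ·f
[2] read 'd'  n0⇒n0
[3] read 'b'  n0⇒n10
[4] read 'a'  n10⇒n11  → match P2@[3:4],P5@[4:4]
[5] read 'c'  n11⇒n1 ·f
[6] read 'c'  n1⇒n2
[7] read 'a'  n2⇒n3  → match P5@[7:7]
[8] read 'b'  n3⇒n4
[9] read 'a'  n4⇒n5  → match P2@[8:9],P5@[9:9]
[10] read 'c'  n5⇒n6  → match P0@[5:10]
[11] read 'b'  n6⇒n12 ·f
[12] read 'a'  n12⇒n11 ·f  → match P2@[11:12],P5@[12:12]
[13] read 'b'  n11⇒n8 ·f
[14] read 'a'  n8⇒n11 ·f  → match P2@[13:14],P5@[14:14]
[15] read 'a'  n11⇒n7 ·f  → match P5@[15:15]
[16] read 'c'  n7⇒n1 ·f
[17] read 'b'  n1⇒n12
[18] read 'a'  n12⇒n11 ·f  → match P2@[17:18],P5@[18:18]
[19] read 'b'  n11⇒n8 ·f
[20] read 'd'  n8⇒n9  → match P1@[18:20]
[21] read 'a'  n9⇒n7 ·f  → match P5@[21:21]
[22] read 'a'  n7⇒n7 ·f  → match P5@[22:22]
[23] read 'c'  n7⇒n1 ·f
[24] read 'a'  n1⇒n16  → match P5@[24:24]
[25] read 'b'  n16⇒n17
[26] read 'd'  n17⇒n18  → match P1@[24:26]
[27] read 'c'  n18⇒n19  → match P4@[23:27]
[28] read 'a'  n19⇒n16 ·f  → match P5@[28:28]
[29] read 'b'  n16⇒n17
[30] read 'd'  n17⇒n18  → match P1@[28:30]
[31] read 'c'  n18⇒n19  → match P4@[27:31]
[32] read 'c'  n19⇒n2 ·f
[33] read 'a'  n2⇒n3  → match P5@[33:33]
[34] read 'b'  n3⇒n4
[35] read 'a'  n4⇒n5  → match P2@[34:35],P5@[35:35]
[36] read 'c'  n5⇒n6  → match P0@[31:36]
[37] read 'c'  n6⇒n2 ·f
[38] read 'a'  n2⇒n3  → match P5@[38:38]
[39] read 'b'  n3⇒n4
[40] read 'd'  n4⇒n18 ·f  → match P1@[38:40]
[41] read 'c'  n18⇒n19  → match P4@[37:41]
[42] read 'c'  n19⇒n2 ·f
[43] read 'b'  n2⇒n12 ·f
[44] read 'd'  n12⇒n13
[45] read 'b'  n13⇒n14
[46] read 'c'  n14⇒n15  → match P3@[42:46]
[47] read 'c'  n15⇒n2 ·f
[48] read 'a'  n2⇒n3  → match P5@[48:48]
[49] read 'b'  n3⇒n4
[50] read 'd'  n4⇒n18 ·f  → match P1@[48:50]
[51] read 'c'  n18⇒n19  → match P4@[47:51]
[52] read 'b'  n19⇒n12 ·f
[53] read 'c'  n12⇒n1 ·f
[54] read 'c'  n1⇒n2
[55] read 'b'  n2⇒n12 ·f

All matches (sorted): [[4,2],[4,5],[7,5],[9,2],[9,5],[10,0],[12,2],[12,5],[14,2],[14,5],[15,5],[18,2],[18,5],[20,1],[21,5],[22,5],[24,5],[26,1],[27,4],[28,5],[30,1],[31,4],[33,5],[35,2],[35,5],[36,0],[38,5],[40,1],[41,4],[46,3],[48,5],[50,1],[51,4]]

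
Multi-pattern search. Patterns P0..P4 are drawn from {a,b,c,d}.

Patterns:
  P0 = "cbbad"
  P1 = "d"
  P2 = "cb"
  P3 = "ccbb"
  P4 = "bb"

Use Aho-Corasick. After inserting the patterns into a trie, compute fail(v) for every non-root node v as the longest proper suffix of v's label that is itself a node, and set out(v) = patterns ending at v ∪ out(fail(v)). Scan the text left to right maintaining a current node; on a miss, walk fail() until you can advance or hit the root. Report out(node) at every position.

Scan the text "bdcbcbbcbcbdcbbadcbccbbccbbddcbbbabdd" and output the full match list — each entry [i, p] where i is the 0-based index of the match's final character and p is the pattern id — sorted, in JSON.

Build:
Trie nodes:
  0='ε' goto b→10 c→1 d→6
  1='c' goto b→2 c→7
  2='cb' goto b→3  ←P2
  3='cbb' goto a→4
  4='cbba' goto d→5
  5='cbbad' goto ·  ←P0
  6='d' goto ·  ←P1
  7='cc' goto b→8
  8='ccb' goto b→9
  9='ccbb' goto ·  ←P3
  10='b' goto b→11
  11='bb' goto ·  ←P4

BFS fail/out derivation:
  n1('c'): parent n0 fail=0; on 'c' 0 → fail=0;  out ∅∪∅=∅
  n6('d'): parent n0 fail=0; on 'd' 0 → fail=0;  out {1}∪∅={1}
  n10('b'): parent n0 fail=0; on 'b' 0 → fail=0;  out ∅∪∅=∅
  n2('cb'): parent n1 fail=0; on 'b' 0 → fail=10;  out {2}∪∅={2}
  n7('cc'): parent n1 fail=0; on 'c' 0 → fail=1;  out ∅∪∅=∅
  n11('bb'): parent n10 fail=0; on 'b' 0 → fail=10;  out {4}∪∅={4}
  n3('cbb'): parent n2 fail=10; on 'b' 10 → fail=11;  out ∅∪{4}={4}
  n8('ccb'): parent n7 fail=1; on 'b' 1 → fail=2;  out ∅∪{2}={2}
  n4('cbba'): parent n3 fail=11; on 'a' 11→10→0 → fail=0;  out ∅∪∅=∅
  n9('ccbb'): parent n8 fail=2; on 'b' 2 → fail=3;  out {3}∪{4}={3,4}
  n5('cbbad'): parent n4 fail=0; on 'd' 0 → fail=6;  out {0}∪{1}={0,1}

Scan:
[0] read 'b'  n0⇒n10
[1] read 'd'  n10⇒n6 (via fail)  emit P1@[1:1]
[2] read 'c'  n6⇒n1 (via fail)
[3] read 'b'  n1⇒n2  emit P2@[2:3]
[4] read 'c'  n2⇒n1 (via fail)
[5] read 'b'  n1⇒n2  emit P2@[4:5]
[6] read 'b'  n2⇒n3  emit P4@[5:6]
[7] read 'c'  n3⇒n1 (via fail)
[8] read 'b'  n1⇒n2  emit P2@[7:8]
[9] read 'c'  n2⇒n1 (via fail)
[10] read 'b'  n1⇒n2  emit P2@[9:10]
[11] read 'd'  n2⇒n6 (via fail)  emit P1@[11:11]
[12] read 'c'  n6⇒n1 (via fail)
[13] read 'b'  n1⇒n2  emit P2@[12:13]
[14] read 'b'  n2⇒n3  emit P4@[13:14]
[15] read 'a'  n3⇒n4
[16] read 'd'  n4⇒n5  emit P0@[12:16],P1@[16:16]
[17] read 'c'  n5⇒n1 (via fail)
[18] read 'b'  n1⇒n2  emit P2@[17:18]
[19] read 'c'  n2⇒n1 (via fail)
[20] read 'c'  n1⇒n7
[21] read 'b'  n7⇒n8  emit P2@[20:21]
[22] read 'b'  n8⇒n9  emit P3@[19:22],P4@[21:22]
[23] read 'c'  n9⇒n1 (via fail)
[24] read 'c'  n1⇒n7
[25] read 'b'  n7⇒n8  emit P2@[24:25]
[26] read 'b'  n8⇒n9  emit P3@[23:26],P4@[25:26]
[27] read 'd'  n9⇒n6 (via fail)  emit P1@[27:27]
[28] read 'd'  n6⇒n6 (via fail)  emit P1@[28:28]
[29] read 'c'  n6⇒n1 (via fail)
[30] read 'b'  n1⇒n2  emit P2@[29:30]
[31] read 'b'  n2⇒n3  emit P4@[30:31]
[32] read 'b'  n3⇒n11 (via fail)  emit P4@[31:32]
[33] read 'a'  n11⇒n0 (via fail)
[34] read 'b'  n0⇒n10
[35] read 'd'  n10⇒n6 (via fail)  emit P1@[35:35]
[36] read 'd'  n6⇒n6 (via fail)  emit P1@[36:36]

Matches: [[1,1],[3,2],[5,2],[6,4],[8,2],[10,2],[11,1],[13,2],[14,4],[16,0],[16,1],[18,2],[21,2],[22,3],[22,4],[25,2],[26,3],[26,4],[27,1],[28,1],[30,2],[31,4],[32,4],[35,1],[36,1]]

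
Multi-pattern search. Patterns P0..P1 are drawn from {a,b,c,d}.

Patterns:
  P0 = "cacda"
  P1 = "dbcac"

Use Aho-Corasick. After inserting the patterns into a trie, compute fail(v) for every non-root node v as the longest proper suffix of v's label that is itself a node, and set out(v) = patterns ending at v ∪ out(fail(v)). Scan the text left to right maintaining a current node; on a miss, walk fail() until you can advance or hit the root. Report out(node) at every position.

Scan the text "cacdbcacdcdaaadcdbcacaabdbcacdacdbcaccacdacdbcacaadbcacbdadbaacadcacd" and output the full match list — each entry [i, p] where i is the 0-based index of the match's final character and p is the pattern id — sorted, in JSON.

Construct AC machine:
Trie (insert patterns):
  n0 'ε': c→1 d→6
  n1 'c': a→2
  n2 'ca': c→3
  n3 'cac': d→4
  n4 'cacd': a→5
  n5 'cacda': ·  ←P0
  n6 'd': b→7
  n7 'db': c→8
  n8 'dbc': a→9
  n9 'dbca': c→10
  n10 'dbcac': ·  ←P1

BFS fail/out derivation:
  n1('c'): parent n0 fail=0; on 'c' 0 → fail=0;  out ∅∪∅=∅
  n6('d'): parent n0 fail=0; on 'd' 0 → fail=0;  out ∅∪∅=∅
  n2('ca'): parent n1 fail=0; on 'a' 0 → fail=0;  out ∅∪∅=∅
  n7('db'): parent n6 fail=0; on 'b' 0 → fail=0;  out ∅∪∅=∅
  n3('cac'): parent n2 fail=0; on 'c' 0 → fail=1;  out ∅∪∅=∅
  n8('dbc'): parent n7 fail=0; on 'c' 0 → fail=1;  out ∅∪∅=∅
  n4('cacd'): parent n3 fail=1; on 'd' 1→0 → fail=6;  out ∅∪∅=∅
  n9('dbca'): parent n8 fail=1; on 'a' 1 → fail=2;  out ∅∪∅=∅
  n5('cacda'): parent n4 fail=6; on 'a' 6→0 → fail=0;  out {0}∪∅={0}
  n10('dbcac'): parent n9 fail=2; on 'c' 2 → fail=3;  out {1}∪∅={1}

Scan:
i=0 'c': node 0→1
i=1 'a': node 1→2
i=2 'c': node 2→3
i=3 'd': node 3→4
i=4 'b': node 4→7 (via fail)
i=5 'c': node 7→8
i=6 'a': node 8→9
i=7 'c': node 9→10  ** P1@[3:7]
i=8 'd': node 10→4 (via fail)
i=9 'c': node 4→1 (via fail)
i=10 'd': node 1→6 (via fail)
i=11 'a': node 6→0 (via fail)
i=12 'a': node 0→0
i=13 'a': node 0→0
i=14 'd': node 0→6
i=15 'c': node 6→1 (via fail)
i=16 'd': node 1→6 (via fail)
i=17 'b': node 6→7
i=18 'c': node 7→8
i=19 'a': node 8→9
i=20 'c': node 9→10  ** P1@[16:20]
i=21 'a': node 10→2 (via fail)
i=22 'a': node 2→0 (via fail)
i=23 'b': node 0→0
i=24 'd': node 0→6
i=25 'b': node 6→7
i=26 'c': node 7→8
i=27 'a': node 8→9
i=28 'c': node 9→10  ** P1@[24:28]
i=29 'd': node 10→4 (via fail)
i=30 'a': node 4→5  ** P0@[26:30]
i=31 'c': node 5→1 (via fail)
i=32 'd': node 1→6 (via fail)
i=33 'b': node 6→7
i=34 'c': node 7→8
i=35 'a': node 8→9
i=36 'c': node 9→10  ** P1@[32:36]
i=37 'c': node 10→1 (via fail)
i=38 'a': node 1→2
i=39 'c': node 2→3
i=40 'd': node 3→4
i=41 'a': node 4→5  ** P0@[37:41]
i=42 'c': node 5→1 (via fail)
i=43 'd': node 1→6 (via fail)
i=44 'b': node 6→7
i=45 'c': node 7→8
i=46 'a': node 8→9
i=47 'c': node 9→10  ** P1@[43:47]
i=48 'a': node 10→2 (via fail)
i=49 'a': node 2→0 (via fail)
i=50 'd': node 0→6
i=51 'b': node 6→7
i=52 'c': node 7→8
i=53 'a': node 8→9
i=54 'c': node 9→10  ** P1@[50:54]
i=55 'b': node 10→0 (via fail)
i=56 'd': node 0→6
i=57 'a': node 6→0 (via fail)
i=58 'd': node 0→6
i=59 'b': node 6→7
i=60 'a': node 7→0 (via fail)
i=61 'a': node 0→0
i=62 'c': node 0→1
i=63 'a': node 1→2
i=64 'd': node 2→6 (via fail)
i=65 'c': node 6→1 (via fail)
i=66 'a': node 1→2
i=67 'c': node 2→3
i=68 'd': node 3→4

All matches (sorted): [[7,1],[20,1],[28,1],[30,0],[36,1],[41,0],[47,1],[54,1]]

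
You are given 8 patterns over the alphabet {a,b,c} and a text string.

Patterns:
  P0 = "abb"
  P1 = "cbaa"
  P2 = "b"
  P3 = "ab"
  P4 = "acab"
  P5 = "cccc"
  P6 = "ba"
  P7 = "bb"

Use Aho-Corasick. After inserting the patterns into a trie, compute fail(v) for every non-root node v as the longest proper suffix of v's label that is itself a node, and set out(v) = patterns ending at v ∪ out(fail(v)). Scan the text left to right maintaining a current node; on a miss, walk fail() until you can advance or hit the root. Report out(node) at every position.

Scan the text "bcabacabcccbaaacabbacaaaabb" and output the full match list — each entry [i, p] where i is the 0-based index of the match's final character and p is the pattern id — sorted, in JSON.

Build:
Trie nodes:
  0='ε' goto a→1 b→8 c→4
  1='a' goto b→2 c→9
  2='ab' goto b→3  [P3 ends]
  3='abb' goto ·  [P0 ends]
  4='c' goto b→5 c→12
  5='cb' goto a→6
  6='cba' goto a→7
  7='cbaa' goto ·  [P1 ends]
  8='b' goto a→15 b→16  [P2 ends]
  9='ac' goto a→10
  10='aca' goto b→11
  11='acab' goto ·  [P4 ends]
  12='cc' goto c→13
  13='ccc' goto c→14
  14='cccc' goto ·  [P5 ends]
  15='ba' goto ·  [P6 ends]
  16='bb' goto ·  [P7 ends]

BFS fail/out derivation:
  fail(1) 'a': from fail(0)=0 chase 'a': 0 ⇒ 0;  out=∅∪out(0)=∅
  fail(4) 'c': from fail(0)=0 chase 'c': 0 ⇒ 0;  out=∅∪out(0)=∅
  fail(8) 'b': from fail(0)=0 chase 'b': 0 ⇒ 0;  out={2}∪out(0)={2}
  fail(2) 'ab': from fail(1)=0 chase 'b': 0 ⇒ 8;  out={3}∪out(8)={2,3}
  fail(5) 'cb': from fail(4)=0 chase 'b': 0 ⇒ 8;  out=∅∪out(8)={2}
  fail(9) 'ac': from fail(1)=0 chase 'c': 0 ⇒ 4;  out=∅∪out(4)=∅
  fail(12) 'cc': from fail(4)=0 chase 'c': 0 ⇒ 4;  out=∅∪out(4)=∅
  fail(15) 'ba': from fail(8)=0 chase 'a': 0 ⇒ 1;  out={6}∪out(1)={6}
  fail(16) 'bb': from fail(8)=0 chase 'b': 0 ⇒ 8;  out={7}∪out(8)={2,7}
  fail(3) 'abb': from fail(2)=8 chase 'b': 8 ⇒ 16;  out={0}∪out(16)={0,2,7}
  fail(6) 'cba': from fail(5)=8 chase 'a': 8 ⇒ 15;  out=∅∪out(15)={6}
  fail(10) 'aca': from fail(9)=4 chase 'a': 4→0 ⇒ 1;  out=∅∪out(1)=∅
  fail(13) 'ccc': from fail(12)=4 chase 'c': 4 ⇒ 12;  out=∅∪out(12)=∅
  fail(7) 'cbaa': from fail(6)=15 chase 'a': 15→1→0 ⇒ 1;  out={1}∪out(1)={1}
  fail(11) 'acab': from fail(10)=1 chase 'b': 1 ⇒ 2;  out={4}∪out(2)={2,3,4}
  fail(14) 'cccc': from fail(13)=12 chase 'c': 12 ⇒ 13;  out={5}∪out(13)={5}

Text stream:
[0] read 'b'  n0⇒n8  emit P2@[0:0]
[1] read 'c'  n8⇒n4 (via fail)
[2] read 'a'  n4⇒n1 (via fail)
[3] read 'b'  n1⇒n2  emit P2@[3:3],P3@[2:3]
[4] read 'a'  n2⇒n15 (via fail)  emit P6@[3:4]
[5] read 'c'  n15⇒n9 (via fail)
[6] read 'a'  n9⇒n10
[7] read 'b'  n10⇒n11  emit P2@[7:7],P3@[6:7],P4@[4:7]
[8] read 'c'  n11⇒n4 (via fail)
[9] read 'c'  n4⇒n12
[10] read 'c'  n12⇒n13
[11] read 'b'  n13⇒n5 (via fail)  emit P2@[11:11]
[12] read 'a'  n5⇒n6  emit P6@[11:12]
[13] read 'a'  n6⇒n7  emit P1@[10:13]
[14] read 'a'  n7⇒n1 (via fail)
[15] read 'c'  n1⇒n9
[16] read 'a'  n9⇒n10
[17] read 'b'  n10⇒n11  emit P2@[17:17],P3@[16:17],P4@[14:17]
[18] read 'b'  n11⇒n3 (via fail)  emit P0@[16:18],P2@[18:18],P7@[17:18]
[19] read 'a'  n3⇒n15 (via fail)  emit P6@[18:19]
[20] read 'c'  n15⇒n9 (via fail)
[21] read 'a'  n9⇒n10
[22] read 'a'  n10⇒n1 (via fail)
[23] read 'a'  n1⇒n1 (via fail)
[24] read 'a'  n1⇒n1 (via fail)
[25] read 'b'  n1⇒n2  emit P2@[25:25],P3@[24:25]
[26] read 'b'  n2⇒n3  emit P0@[24:26],P2@[26:26],P7@[25:26]

All matches (sorted): [[0,2],[3,2],[3,3],[4,6],[7,2],[7,3],[7,4],[11,2],[12,6],[13,1],[17,2],[17,3],[17,4],[18,0],[18,2],[18,7],[19,6],[25,2],[25,3],[26,0],[26,2],[26,7]]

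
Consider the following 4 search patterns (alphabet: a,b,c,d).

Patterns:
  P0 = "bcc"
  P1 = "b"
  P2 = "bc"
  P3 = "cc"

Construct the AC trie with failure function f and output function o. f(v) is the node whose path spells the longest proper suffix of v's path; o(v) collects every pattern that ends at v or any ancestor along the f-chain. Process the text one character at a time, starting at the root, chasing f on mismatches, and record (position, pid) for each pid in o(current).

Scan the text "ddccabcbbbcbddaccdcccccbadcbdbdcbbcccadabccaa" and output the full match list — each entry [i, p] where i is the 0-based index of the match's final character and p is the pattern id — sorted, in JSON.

Construct AC machine:
Trie (insert patterns):
  0='ε' goto b→1 c→4
  1='b' goto c→2  [P1 ends]
  2='bc' goto c→3  [P2 ends]
  3='bcc' goto ·  [P0 ends]
  4='c' goto c→5
  5='cc' goto ·  [P3 ends]

Failure links (BFS by depth):
  n1('b'): parent n0 fail=0; on 'b' 0 → fail=0;  out {1}∪∅={1}
  n4('c'): parent n0 fail=0; on 'c' 0 → fail=0;  out ∅∪∅=∅
  n2('bc'): parent n1 fail=0; on 'c' 0 → fail=4;  out {2}∪∅={2}
  n5('cc'): parent n4 fail=0; on 'c' 0 → fail=4;  out {3}∪∅={3}
  n3('bcc'): parent n2 fail=4; on 'c' 4 → fail=5;  out {0}∪{3}={0,3}

Scan:
pos 0 'd': at 0
pos 1 'd': at 0
pos 2 'c': at 4
pos 3 'c': at 5  emit P3@[2:3]
pos 4 'a': at 0 (via fail)
pos 5 'b': at 1  emit P1@[5:5]
pos 6 'c': at 2  emit P2@[5:6]
pos 7 'b': at 1 (via fail)  emit P1@[7:7]
pos 8 'b': at 1 (via fail)  emit P1@[8:8]
pos 9 'b': at 1 (via fail)  emit P1@[9:9]
pos 10 'c': at 2  emit P2@[9:10]
pos 11 'b': at 1 (via fail)  emit P1@[11:11]
pos 12 'd': at 0 (via fail)
pos 13 'd': at 0
pos 14 'a': at 0
pos 15 'c': at 4
pos 16 'c': at 5  emit P3@[15:16]
pos 17 'd': at 0 (via fail)
pos 18 'c': at 4
pos 19 'c': at 5  emit P3@[18:19]
pos 20 'c': at 5 (via fail)  emit P3@[19:20]
pos 21 'c': at 5 (via fail)  emit P3@[20:21]
pos 22 'c': at 5 (via fail)  emit P3@[21:22]
pos 23 'b': at 1 (via fail)  emit P1@[23:23]
pos 24 'a': at 0 (via fail)
pos 25 'd': at 0
pos 26 'c': at 4
pos 27 'b': at 1 (via fail)  emit P1@[27:27]
pos 28 'd': at 0 (via fail)
pos 29 'b': at 1  emit P1@[29:29]
pos 30 'd': at 0 (via fail)
pos 31 'c': at 4
pos 32 'b': at 1 (via fail)  emit P1@[32:32]
pos 33 'b': at 1 (via fail)  emit P1@[33:33]
pos 34 'c': at 2  emit P2@[33:34]
pos 35 'c': at 3  emit P0@[33:35],P3@[34:35]
pos 36 'c': at 5 (via fail)  emit P3@[35:36]
pos 37 'a': at 0 (via fail)
pos 38 'd': at 0
pos 39 'a': at 0
pos 40 'b': at 1  emit P1@[40:40]
pos 41 'c': at 2  emit P2@[40:41]
pos 42 'c': at 3  emit P0@[40:42],P3@[41:42]
pos 43 'a': at 0 (via fail)
pos 44 'a': at 0

Matches: [[3,3],[5,1],[6,2],[7,1],[8,1],[9,1],[10,2],[11,1],[16,3],[19,3],[20,3],[21,3],[22,3],[23,1],[27,1],[29,1],[32,1],[33,1],[34,2],[35,0],[35,3],[36,3],[40,1],[41,2],[42,0],[42,3]]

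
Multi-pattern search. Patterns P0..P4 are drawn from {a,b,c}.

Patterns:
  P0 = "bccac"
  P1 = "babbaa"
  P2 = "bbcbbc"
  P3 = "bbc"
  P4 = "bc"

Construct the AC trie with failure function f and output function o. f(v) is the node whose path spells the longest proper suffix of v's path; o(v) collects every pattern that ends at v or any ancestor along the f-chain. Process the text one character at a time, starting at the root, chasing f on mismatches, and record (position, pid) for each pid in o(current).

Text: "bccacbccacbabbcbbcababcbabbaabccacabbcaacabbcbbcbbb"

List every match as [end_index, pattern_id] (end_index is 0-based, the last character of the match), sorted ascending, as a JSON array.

Build:
Trie (insert patterns):
  n0 'ε': b→1
  n1 'b': a→6 b→11 c→2
  n2 'bc': c→3  ←P4
  n3 'bcc': a→4
  n4 'bcca': c→5
  n5 'bccac': ·  ←P0
  n6 'ba': b→7
  n7 'bab': b→8
  n8 'babb': a→9
  n9 'babba': a→10
  n10 'babbaa': ·  ←P1
  n11 'bb': c→12
  n12 'bbc': b→13  ←P3
  n13 'bbcb': b→14
  n14 'bbcbb': c→15
  n15 'bbcbbc': ·  ←P2

BFS fail/out derivation:
  fail(1) 'b': from fail(0)=0 chase 'b': 0 ⇒ 0;  out=∅∪out(0)=∅
  fail(2) 'bc': from fail(1)=0 chase 'c': 0 ⇒ 0;  out={4}∪out(0)={4}
  fail(6) 'ba': from fail(1)=0 chase 'a': 0 ⇒ 0;  out=∅∪out(0)=∅
  fail(11) 'bb': from fail(1)=0 chase 'b': 0 ⇒ 1;  out=∅∪out(1)=∅
  fail(3) 'bcc': from fail(2)=0 chase 'c': 0 ⇒ 0;  out=∅∪out(0)=∅
  fail(7) 'bab': from fail(6)=0 chase 'b': 0 ⇒ 1;  out=∅∪out(1)=∅
  fail(12) 'bbc': from fail(11)=1 chase 'c': 1 ⇒ 2;  out={3}∪out(2)={3,4}
  fail(4) 'bcca': from fail(3)=0 chase 'a': 0 ⇒ 0;  out=∅∪out(0)=∅
  fail(8) 'babb': from fail(7)=1 chase 'b': 1 ⇒ 11;  out=∅∪out(11)=∅
  fail(13) 'bbcb': from fail(12)=2 chase 'b': 2→0 ⇒ 1;  out=∅∪out(1)=∅
  fail(5) 'bccac': from fail(4)=0 chase 'c': 0 ⇒ 0;  out={0}∪out(0)={0}
  fail(9) 'babba': from fail(8)=11 chase 'a': 11→1 ⇒ 6;  out=∅∪out(6)=∅
  fail(14) 'bbcbb': from fail(13)=1 chase 'b': 1 ⇒ 11;  out=∅∪out(11)=∅
  fail(10) 'babbaa': from fail(9)=6 chase 'a': 6→0 ⇒ 0;  out={1}∪out(0)={1}
  fail(15) 'bbcbbc': from fail(14)=11 chase 'c': 11 ⇒ 12;  out={2}∪out(12)={2,3,4}

Scan:
i=0 'b': node 0→1
i=1 'c': node 1→2  emit P4@[0:1]
i=2 'c': node 2→3
i=3 'a': node 3→4
i=4 'c': node 4→5  emit P0@[0:4]
i=5 'b': node 5→1 ·f
i=6 'c': node 1→2  emit P4@[5:6]
i=7 'c': node 2→3
i=8 'a': node 3→4
i=9 'c': node 4→5  emit P0@[5:9]
i=10 'b': node 5→1 ·f
i=11 'a': node 1→6
i=12 'b': node 6→7
i=13 'b': node 7→8
i=14 'c': node 8→12 ·f  emit P3@[12:14],P4@[13:14]
i=15 'b': node 12→13
i=16 'b': node 13→14
i=17 'c': node 14→15  emit P2@[12:17],P3@[15:17],P4@[16:17]
i=18 'a': node 15→0 ·f
i=19 'b': node 0→1
i=20 'a': node 1→6
i=21 'b': node 6→7
i=22 'c': node 7→2 ·f  emit P4@[21:22]
i=23 'b': node 2→1 ·f
i=24 'a': node 1→6
i=25 'b': node 6→7
i=26 'b': node 7→8
i=27 'a': node 8→9
i=28 'a': node 9→10  emit P1@[23:28]
i=29 'b': node 10→1 ·f
i=30 'c': node 1→2  emit P4@[29:30]
i=31 'c': node 2→3
i=32 'a': node 3→4
i=33 'c': node 4→5  emit P0@[29:33]
i=34 'a': node 5→0 ·f
i=35 'b': node 0→1
i=36 'b': node 1→11
i=37 'c': node 11→12  emit P3@[35:37],P4@[36:37]
i=38 'a': node 12→0 ·f
i=39 'a': node 0→0
i=40 'c': node 0→0
i=41 'a': node 0→0
i=42 'b': node 0→1
i=43 'b': node 1→11
i=44 'c': node 11→12  emit P3@[42:44],P4@[43:44]
i=45 'b': node 12→13
i=46 'b': node 13→14
i=47 'c': node 14→15  emit P2@[42:47],P3@[45:47],P4@[46:47]
i=48 'b': node 15→13 ·f
i=49 'b': node 13→14
i=50 'b': node 14→11 ·f

Matches: [[1,4],[4,0],[6,4],[9,0],[14,3],[14,4],[17,2],[17,3],[17,4],[22,4],[28,1],[30,4],[33,0],[37,3],[37,4],[44,3],[44,4],[47,2],[47,3],[47,4]]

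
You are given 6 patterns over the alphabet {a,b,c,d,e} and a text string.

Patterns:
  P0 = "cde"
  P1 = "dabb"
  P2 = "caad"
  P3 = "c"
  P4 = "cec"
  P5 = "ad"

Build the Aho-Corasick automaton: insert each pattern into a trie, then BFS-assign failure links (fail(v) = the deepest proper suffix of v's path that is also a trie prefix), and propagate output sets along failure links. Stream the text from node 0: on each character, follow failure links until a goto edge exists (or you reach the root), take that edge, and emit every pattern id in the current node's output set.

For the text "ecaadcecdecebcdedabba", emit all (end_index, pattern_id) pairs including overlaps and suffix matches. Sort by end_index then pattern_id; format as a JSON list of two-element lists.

Build automaton:
Trie (insert patterns):
  0='ε' goto a→13 c→1 d→4
  1='c' goto a→8 d→2 e→11  ←P3
  2='cd' goto e→3
  3='cde' goto ·  ←P0
  4='d' goto a→5
  5='da' goto b→6
  6='dab' goto b→7
  7='dabb' goto ·  ←P1
  8='ca' goto a→9
  9='caa' goto d→10
  10='caad' goto ·  ←P2
  11='ce' goto c→12
  12='cec' goto ·  ←P4
  13='a' goto d→14
  14='ad' goto ·  ←P5

Failure links (BFS by depth):
  n1('c'): parent n0 fail=0; on 'c' 0 → fail=0;  out {3}∪∅={3}
  n4('d'): parent n0 fail=0; on 'd' 0 → fail=0;  out ∅∪∅=∅
  n13('a'): parent n0 fail=0; on 'a' 0 → fail=0;  out ∅∪∅=∅
  n2('cd'): parent n1 fail=0; on 'd' 0 → fail=4;  out ∅∪∅=∅
  n5('da'): parent n4 fail=0; on 'a' 0 → fail=13;  out ∅∪∅=∅
  n8('ca'): parent n1 fail=0; on 'a' 0 → fail=13;  out ∅∪∅=∅
  n11('ce'): parent n1 fail=0; on 'e' 0 → fail=0;  out ∅∪∅=∅
  n14('ad'): parent n13 fail=0; on 'd' 0 → fail=4;  out {5}∪∅={5}
  n3('cde'): parent n2 fail=4; on 'e' 4→0 → fail=0;  out {0}∪∅={0}
  n6('dab'): parent n5 fail=13; on 'b' 13→0 → fail=0;  out ∅∪∅=∅
  n9('caa'): parent n8 fail=13; on 'a' 13→0 → fail=13;  out ∅∪∅=∅
  n12('cec'): parent n11 fail=0; on 'c' 0 → fail=1;  out {4}∪{3}={3,4}
  n7('dabb'): parent n6 fail=0; on 'b' 0 → fail=0;  out {1}∪∅={1}
  n10('caad'): parent n9 fail=13; on 'd' 13 → fail=14;  out {2}∪{5}={2,5}

Scan:
[0] read 'e'  n0⇒n0
[1] read 'c'  n0⇒n1  → match P3@[1:1]
[2] read 'a'  n1⇒n8
[3] read 'a'  n8⇒n9
[4] read 'd'  n9⇒n10  → match P2@[1:4],P5@[3:4]
[5] read 'c'  n10⇒n1 ·f  → match P3@[5:5]
[6] read 'e'  n1⇒n11
[7] read 'c'  n11⇒n12  → match P3@[7:7],P4@[5:7]
[8] read 'd'  n12⇒n2 ·f
[9] read 'e'  n2⇒n3  → match P0@[7:9]
[10] read 'c'  n3⇒n1 ·f  → match P3@[10:10]
[11] read 'e'  n1⇒n11
[12] read 'b'  n11⇒n0 ·f
[13] read 'c'  n0⇒n1  → match P3@[13:13]
[14] read 'd'  n1⇒n2
[15] read 'e'  n2⇒n3  → match P0@[13:15]
[16] read 'd'  n3⇒n4 ·f
[17] read 'a'  n4⇒n5
[18] read 'b'  n5⇒n6
[19] read 'b'  n6⇒n7  → match P1@[16:19]
[20] read 'a'  n7⇒n13 ·f

All matches (sorted): [[1,3],[4,2],[4,5],[5,3],[7,3],[7,4],[9,0],[10,3],[13,3],[15,0],[19,1]]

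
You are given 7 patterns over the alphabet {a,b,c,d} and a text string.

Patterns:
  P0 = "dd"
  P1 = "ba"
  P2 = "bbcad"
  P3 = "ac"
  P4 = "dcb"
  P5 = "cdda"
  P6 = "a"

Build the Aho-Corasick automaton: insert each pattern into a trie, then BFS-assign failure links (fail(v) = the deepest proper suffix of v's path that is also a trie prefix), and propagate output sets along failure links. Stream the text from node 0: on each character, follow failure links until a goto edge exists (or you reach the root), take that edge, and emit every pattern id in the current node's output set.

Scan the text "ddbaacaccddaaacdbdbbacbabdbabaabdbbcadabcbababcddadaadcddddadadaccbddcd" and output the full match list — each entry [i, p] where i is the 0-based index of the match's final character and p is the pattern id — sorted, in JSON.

Build:
Trie (insert patterns):
  n0 'ε': a→9 b→3 c→13 d→1
  n1 'd': c→11 d→2
  n2 'dd': ·  [P0 ends]
  n3 'b': a→4 b→5
  n4 'ba': ·  [P1 ends]
  n5 'bb': c→6
  n6 'bbc': a→7
  n7 'bbca': d→8
  n8 'bbcad': ·  [P2 ends]
  n9 'a': c→10  [P6 ends]
  n10 'ac': ·  [P3 ends]
  n11 'dc': b→12
  n12 'dcb': ·  [P4 ends]
  n13 'c': d→14
  n14 'cd': d→15
  n15 'cdd': a→16
  n16 'cdda': ·  [P5 ends]

Failure links (BFS by depth):
  fail(1) 'd': from fail(0)=0 chase 'd': 0 ⇒ 0;  out=∅∪out(0)=∅
  fail(3) 'b': from fail(0)=0 chase 'b': 0 ⇒ 0;  out=∅∪out(0)=∅
  fail(9) 'a': from fail(0)=0 chase 'a': 0 ⇒ 0;  out={6}∪out(0)={6}
  fail(13) 'c': from fail(0)=0 chase 'c': 0 ⇒ 0;  out=∅∪out(0)=∅
  fail(2) 'dd': from fail(1)=0 chase 'd': 0 ⇒ 1;  out={0}∪out(1)={0}
  fail(4) 'ba': from fail(3)=0 chase 'a': 0 ⇒ 9;  out={1}∪out(9)={1,6}
  fail(5) 'bb': from fail(3)=0 chase 'b': 0 ⇒ 3;  out=∅∪out(3)=∅
  fail(10) 'ac': from fail(9)=0 chase 'c': 0 ⇒ 13;  out={3}∪out(13)={3}
  fail(11) 'dc': from fail(1)=0 chase 'c': 0 ⇒ 13;  out=∅∪out(13)=∅
  fail(14) 'cd': from fail(13)=0 chase 'd': 0 ⇒ 1;  out=∅∪out(1)=∅
  fail(6) 'bbc': from fail(5)=3 chase 'c': 3→0 ⇒ 13;  out=∅∪out(13)=∅
  fail(12) 'dcb': from fail(11)=13 chase 'b': 13→0 ⇒ 3;  out={4}∪out(3)={4}
  fail(15) 'cdd': from fail(14)=1 chase 'd': 1 ⇒ 2;  out=∅∪out(2)={0}
  fail(7) 'bbca': from fail(6)=13 chase 'a': 13→0 ⇒ 9;  out=∅∪out(9)={6}
  fail(16) 'cdda': from fail(15)=2 chase 'a': 2→1→0 ⇒ 9;  out={5}∪out(9)={5,6}
  fail(8) 'bbcad': from fail(7)=9 chase 'd': 9→0 ⇒ 1;  out={2}∪out(1)={2}

Run:
[0] read 'd'  n0⇒n1
[1] read 'd'  n1⇒n2  emit P0@[0:1]
[2] read 'b'  n2⇒n3 (fail-walked)
[3] read 'a'  n3⇒n4  emit P1@[2:3],P6@[3:3]
[4] read 'a'  n4⇒n9 (fail-walked)  emit P6@[4:4]
[5] read 'c'  n9⇒n10  emit P3@[4:5]
[6] read 'a'  n10⇒n9 (fail-walked)  emit P6@[6:6]
[7] read 'c'  n9⇒n10  emit P3@[6:7]
[8] read 'c'  n10⇒n13 (fail-walked)
[9] read 'd'  n13⇒n14
[10] read 'd'  n14⇒n15  emit P0@[9:10]
[11] read 'a'  n15⇒n16  emit P5@[8:11],P6@[11:11]
[12] read 'a'  n16⇒n9 (fail-walked)  emit P6@[12:12]
[13] read 'a'  n9⇒n9 (fail-walked)  emit P6@[13:13]
[14] read 'c'  n9⇒n10  emit P3@[13:14]
[15] read 'd'  n10⇒n14 (fail-walked)
[16] read 'b'  n14⇒n3 (fail-walked)
[17] read 'd'  n3⇒n1 (fail-walked)
[18] read 'b'  n1⇒n3 (fail-walked)
[19] read 'b'  n3⇒n5
[20] read 'a'  n5⇒n4 (fail-walked)  emit P1@[19:20],P6@[20:20]
[21] read 'c'  n4⇒n10 (fail-walked)  emit P3@[20:21]
[22] read 'b'  n10⇒n3 (fail-walked)
[23] read 'a'  n3⇒n4  emit P1@[22:23],P6@[23:23]
[24] read 'b'  n4⇒n3 (fail-walked)
[25] read 'd'  n3⇒n1 (fail-walked)
[26] read 'b'  n1⇒n3 (fail-walked)
[27] read 'a'  n3⇒n4  emit P1@[26:27],P6@[27:27]
[28] read 'b'  n4⇒n3 (fail-walked)
[29] read 'a'  n3⇒n4  emit P1@[28:29],P6@[29:29]
[30] read 'a'  n4⇒n9 (fail-walked)  emit P6@[30:30]
[31] read 'b'  n9⇒n3 (fail-walked)
[32] read 'd'  n3⇒n1 (fail-walked)
[33] read 'b'  n1⇒n3 (fail-walked)
[34] read 'b'  n3⇒n5
[35] read 'c'  n5⇒n6
[36] read 'a'  n6⇒n7  emit P6@[36:36]
[37] read 'd'  n7⇒n8  emit P2@[33:37]
[38] read 'a'  n8⇒n9 (fail-walked)  emit P6@[38:38]
[39] read 'b'  n9⇒n3 (fail-walked)
[40] read 'c'  n3⇒n13 (fail-walked)
[41] read 'b'  n13⇒n3 (fail-walked)
[42] read 'a'  n3⇒n4  emit P1@[41:42],P6@[42:42]
[43] read 'b'  n4⇒n3 (fail-walked)
[44] read 'a'  n3⇒n4  emit P1@[43:44],P6@[44:44]
[45] read 'b'  n4⇒n3 (fail-walked)
[46] read 'c'  n3⇒n13 (fail-walked)
[47] read 'd'  n13⇒n14
[48] read 'd'  n14⇒n15  emit P0@[47:48]
[49] read 'a'  n15⇒n16  emit P5@[46:49],P6@[49:49]
[50] read 'd'  n16⇒n1 (fail-walked)
[51] read 'a'  n1⇒n9 (fail-walked)  emit P6@[51:51]
[52] read 'a'  n9⇒n9 (fail-walked)  emit P6@[52:52]
[53] read 'd'  n9⇒n1 (fail-walked)
[54] read 'c'  n1⇒n11
[55] read 'd'  n11⇒n14 (fail-walked)
[56] read 'd'  n14⇒n15  emit P0@[55:56]
[57] read 'd'  n15⇒n2 (fail-walked)  emit P0@[56:57]
[58] read 'd'  n2⇒n2 (fail-walked)  emit P0@[57:58]
[59] read 'a'  n2⇒n9 (fail-walked)  emit P6@[59:59]
[60] read 'd'  n9⇒n1 (fail-walked)
[61] read 'a'  n1⇒n9 (fail-walked)  emit P6@[61:61]
[62] read 'd'  n9⇒n1 (fail-walked)
[63] read 'a'  n1⇒n9 (fail-walked)  emit P6@[63:63]
[64] read 'c'  n9⇒n10  emit P3@[63:64]
[65] read 'c'  n10⇒n13 (fail-walked)
[66] read 'b'  n13⇒n3 (fail-walked)
[67] read 'd'  n3⇒n1 (fail-walked)
[68] read 'd'  n1⇒n2  emit P0@[67:68]
[69] read 'c'  n2⇒n11 (fail-walked)
[70] read 'd'  n11⇒n14 (fail-walked)

Matches: [[1,0],[3,1],[3,6],[4,6],[5,3],[6,6],[7,3],[10,0],[11,5],[11,6],[12,6],[13,6],[14,3],[20,1],[20,6],[21,3],[23,1],[23,6],[27,1],[27,6],[29,1],[29,6],[30,6],[36,6],[37,2],[38,6],[42,1],[42,6],[44,1],[44,6],[48,0],[49,5],[49,6],[51,6],[52,6],[56,0],[57,0],[58,0],[59,6],[61,6],[63,6],[64,3],[68,0]]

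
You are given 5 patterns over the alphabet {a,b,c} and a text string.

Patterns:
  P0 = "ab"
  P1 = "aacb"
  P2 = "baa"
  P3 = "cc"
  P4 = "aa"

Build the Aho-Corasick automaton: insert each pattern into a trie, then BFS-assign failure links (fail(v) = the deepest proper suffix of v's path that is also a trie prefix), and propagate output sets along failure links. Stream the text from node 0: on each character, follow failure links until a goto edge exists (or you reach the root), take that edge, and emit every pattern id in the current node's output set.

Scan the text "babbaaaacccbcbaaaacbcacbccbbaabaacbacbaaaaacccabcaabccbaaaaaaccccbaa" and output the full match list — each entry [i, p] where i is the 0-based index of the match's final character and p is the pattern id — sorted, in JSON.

Build:
Trie nodes:
  n0 'ε': a→1 b→6 c→9
  n1 'a': a→3 b→2
  n2 'ab': ·  [P0 ends]
  n3 'aa': c→4  [P4 ends]
  n4 'aac': b→5
  n5 'aacb': ·  [P1 ends]
  n6 'b': a→7
  n7 'ba': a→8
  n8 'baa': ·  [P2 ends]
  n9 'c': c→10
  n10 'cc': ·  [P3 ends]

BFS fail/out derivation:
  fail(1) 'a': from fail(0)=0 chase 'a': 0 ⇒ 0;  out=∅∪out(0)=∅
  fail(6) 'b': from fail(0)=0 chase 'b': 0 ⇒ 0;  out=∅∪out(0)=∅
  fail(9) 'c': from fail(0)=0 chase 'c': 0 ⇒ 0;  out=∅∪out(0)=∅
  fail(2) 'ab': from fail(1)=0 chase 'b': 0 ⇒ 6;  out={0}∪out(6)={0}
  fail(3) 'aa': from fail(1)=0 chase 'a': 0 ⇒ 1;  out={4}∪out(1)={4}
  fail(7) 'ba': from fail(6)=0 chase 'a': 0 ⇒ 1;  out=∅∪out(1)=∅
  fail(10) 'cc': from fail(9)=0 chase 'c': 0 ⇒ 9;  out={3}∪out(9)={3}
  fail(4) 'aac': from fail(3)=1 chase 'c': 1→0 ⇒ 9;  out=∅∪out(9)=∅
  fail(8) 'baa': from fail(7)=1 chase 'a': 1 ⇒ 3;  out={2}∪out(3)={2,4}
  fail(5) 'aacb': from fail(4)=9 chase 'b': 9→0 ⇒ 6;  out={1}∪out(6)={1}

Text stream:
i=0 'b': node 0→6
i=1 'a': node 6→7
i=2 'b': node 7→2 ·f  ** P0@[1:2]
i=3 'b': node 2→6 ·f
i=4 'a': node 6→7
i=5 'a': node 7→8  ** P2@[3:5],P4@[4:5]
i=6 'a': node 8→3 ·f  ** P4@[5:6]
i=7 'a': node 3→3 ·f  ** P4@[6:7]
i=8 'c': node 3→4
i=9 'c': node 4→10 ·f  ** P3@[8:9]
i=10 'c': node 10→10 ·f  ** P3@[9:10]
i=11 'b': node 10→6 ·f
i=12 'c': node 6→9 ·f
i=13 'b': node 9→6 ·f
i=14 'a': node 6→7
i=15 'a': node 7→8  ** P2@[13:15],P4@[14:15]
i=16 'a': node 8→3 ·f  ** P4@[15:16]
i=17 'a': node 3→3 ·f  ** P4@[16:17]
i=18 'c': node 3→4
i=19 'b': node 4→5  ** P1@[16:19]
i=20 'c': node 5→9 ·f
i=21 'a': node 9→1 ·f
i=22 'c': node 1→9 ·f
i=23 'b': node 9→6 ·f
i=24 'c': node 6→9 ·f
i=25 'c': node 9→10  ** P3@[24:25]
i=26 'b': node 10→6 ·f
i=27 'b': node 6→6 ·f
i=28 'a': node 6→7
i=29 'a': node 7→8  ** P2@[27:29],P4@[28:29]
i=30 'b': node 8→2 ·f  ** P0@[29:30]
i=31 'a': node 2→7 ·f
i=32 'a': node 7→8  ** P2@[30:32],P4@[31:32]
i=33 'c': node 8→4 ·f
i=34 'b': node 4→5  ** P1@[31:34]
i=35 'a': node 5→7 ·f
i=36 'c': node 7→9 ·f
i=37 'b': node 9→6 ·f
i=38 'a': node 6→7
i=39 'a': node 7→8  ** P2@[37:39],P4@[38:39]
i=40 'a': node 8→3 ·f  ** P4@[39:40]
i=41 'a': node 3→3 ·f  ** P4@[40:41]
i=42 'a': node 3→3 ·f  ** P4@[41:42]
i=43 'c': node 3→4
i=44 'c': node 4→10 ·f  ** P3@[43:44]
i=45 'c': node 10→10 ·f  ** P3@[44:45]
i=46 'a': node 10→1 ·f
i=47 'b': node 1→2  ** P0@[46:47]
i=48 'c': node 2→9 ·f
i=49 'a': node 9→1 ·f
i=50 'a': node 1→3  ** P4@[49:50]
i=51 'b': node 3→2 ·f  ** P0@[50:51]
i=52 'c': node 2→9 ·f
i=53 'c': node 9→10  ** P3@[52:53]
i=54 'b': node 10→6 ·f
i=55 'a': node 6→7
i=56 'a': node 7→8  ** P2@[54:56],P4@[55:56]
i=57 'a': node 8→3 ·f  ** P4@[56:57]
i=58 'a': node 3→3 ·f  ** P4@[57:58]
i=59 'a': node 3→3 ·f  ** P4@[58:59]
i=60 'a': node 3→3 ·f  ** P4@[59:60]
i=61 'c': node 3→4
i=62 'c': node 4→10 ·f  ** P3@[61:62]
i=63 'c': node 10→10 ·f  ** P3@[62:63]
i=64 'c': node 10→10 ·f  ** P3@[63:64]
i=65 'b': node 10→6 ·f
i=66 'a': node 6→7
i=67 'a': node 7→8  ** P2@[65:67],P4@[66:67]

Matches: [[2,0],[5,2],[5,4],[6,4],[7,4],[9,3],[10,3],[15,2],[15,4],[16,4],[17,4],[19,1],[25,3],[29,2],[29,4],[30,0],[32,2],[32,4],[34,1],[39,2],[39,4],[40,4],[41,4],[42,4],[44,3],[45,3],[47,0],[50,4],[51,0],[53,3],[56,2],[56,4],[57,4],[58,4],[59,4],[60,4],[62,3],[63,3],[64,3],[67,2],[67,4]]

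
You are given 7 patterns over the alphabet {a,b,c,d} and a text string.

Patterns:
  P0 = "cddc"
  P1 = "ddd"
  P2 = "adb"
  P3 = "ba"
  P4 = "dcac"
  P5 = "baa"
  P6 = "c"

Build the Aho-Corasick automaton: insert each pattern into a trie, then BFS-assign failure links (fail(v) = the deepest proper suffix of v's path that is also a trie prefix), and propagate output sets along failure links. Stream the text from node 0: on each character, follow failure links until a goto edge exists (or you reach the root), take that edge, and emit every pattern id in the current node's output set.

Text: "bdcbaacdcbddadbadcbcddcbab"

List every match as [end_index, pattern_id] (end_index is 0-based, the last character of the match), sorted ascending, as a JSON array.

Build:
Trie (insert patterns):
  0='ε' goto a→8 b→11 c→1 d→5
  1='c' goto d→2  ←P6
  2='cd' goto d→3
  3='cdd' goto c→4
  4='cddc' goto ·  ←P0
  5='d' goto c→13 d→6
  6='dd' goto d→7
  7='ddd' goto ·  ←P1
  8='a' goto d→9
  9='ad' goto b→10
  10='adb' goto ·  ←P2
  11='b' goto a→12
  12='ba' goto a→16  ←P3
  13='dc' goto a→14
  14='dca' goto c→15
  15='dcac' goto ·  ←P4
  16='baa' goto ·  ←P5

BFS fail/out derivation:
  n1('c'): parent n0 fail=0; on 'c' 0 → fail=0;  out {6}∪∅={6}
  n5('d'): parent n0 fail=0; on 'd' 0 → fail=0;  out ∅∪∅=∅
  n8('a'): parent n0 fail=0; on 'a' 0 → fail=0;  out ∅∪∅=∅
  n11('b'): parent n0 fail=0; on 'b' 0 → fail=0;  out ∅∪∅=∅
  n2('cd'): parent n1 fail=0; on 'd' 0 → fail=5;  out ∅∪∅=∅
  n6('dd'): parent n5 fail=0; on 'd' 0 → fail=5;  out ∅∪∅=∅
  n9('ad'): parent n8 fail=0; on 'd' 0 → fail=5;  out ∅∪∅=∅
  n12('ba'): parent n11 fail=0; on 'a' 0 → fail=8;  out {3}∪∅={3}
  n13('dc'): parent n5 fail=0; on 'c' 0 → fail=1;  out ∅∪{6}={6}
  n3('cdd'): parent n2 fail=5; on 'd' 5 → fail=6;  out ∅∪∅=∅
  n7('ddd'): parent n6 fail=5; on 'd' 5 → fail=6;  out {1}∪∅={1}
  n10('adb'): parent n9 fail=5; on 'b' 5→0 → fail=11;  out {2}∪∅={2}
  n14('dca'): parent n13 fail=1; on 'a' 1→0 → fail=8;  out ∅∪∅=∅
  n16('baa'): parent n12 fail=8; on 'a' 8→0 → fail=8;  out {5}∪∅={5}
  n4('cddc'): parent n3 fail=6; on 'c' 6→5 → fail=13;  out {0}∪{6}={0,6}
  n15('dcac'): parent n14 fail=8; on 'c' 8→0 → fail=1;  out {4}∪{6}={4,6}

Scan:
pos 0 'b': at 11
pos 1 'd': at 5 (fail-walked)
pos 2 'c': at 13  ** P6@[2:2]
pos 3 'b': at 11 (fail-walked)
pos 4 'a': at 12  ** P3@[3:4]
pos 5 'a': at 16  ** P5@[3:5]
pos 6 'c': at 1 (fail-walked)  ** P6@[6:6]
pos 7 'd': at 2
pos 8 'c': at 13 (fail-walked)  ** P6@[8:8]
pos 9 'b': at 11 (fail-walked)
pos 10 'd': at 5 (fail-walked)
pos 11 'd': at 6
pos 12 'a': at 8 (fail-walked)
pos 13 'd': at 9
pos 14 'b': at 10  ** P2@[12:14]
pos 15 'a': at 12 (fail-walked)  ** P3@[14:15]
pos 16 'd': at 9 (fail-walked)
pos 17 'c': at 13 (fail-walked)  ** P6@[17:17]
pos 18 'b': at 11 (fail-walked)
pos 19 'c': at 1 (fail-walked)  ** P6@[19:19]
pos 20 'd': at 2
pos 21 'd': at 3
pos 22 'c': at 4  ** P0@[19:22],P6@[22:22]
pos 23 'b': at 11 (fail-walked)
pos 24 'a': at 12  ** P3@[23:24]
pos 25 'b': at 11 (fail-walked)

All matches (sorted): [[2,6],[4,3],[5,5],[6,6],[8,6],[14,2],[15,3],[17,6],[19,6],[22,0],[22,6],[24,3]]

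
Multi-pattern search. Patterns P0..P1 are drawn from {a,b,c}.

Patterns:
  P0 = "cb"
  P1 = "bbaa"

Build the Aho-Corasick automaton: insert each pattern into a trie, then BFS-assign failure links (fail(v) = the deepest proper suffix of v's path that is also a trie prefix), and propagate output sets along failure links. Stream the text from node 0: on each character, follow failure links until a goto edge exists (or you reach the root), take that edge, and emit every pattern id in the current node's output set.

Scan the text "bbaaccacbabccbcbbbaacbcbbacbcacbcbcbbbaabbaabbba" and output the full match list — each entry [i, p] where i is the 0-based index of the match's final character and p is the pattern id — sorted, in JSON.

Build:
Trie (insert patterns):
  0='ε' goto b→3 c→1
  1='c' goto b→2
  2='cb' goto ·  [P0 ends]
  3='b' goto b→4
  4='bb' goto a→5
  5='bba' goto a→6
  6='bbaa' goto ·  [P1 ends]

BFS fail/out derivation:
  n1('c'): parent n0 fail=0; on 'c' 0 → fail=0;  out ∅∪∅=∅
  n3('b'): parent n0 fail=0; on 'b' 0 → fail=0;  out ∅∪∅=∅
  n2('cb'): parent n1 fail=0; on 'b' 0 → fail=3;  out {0}∪∅={0}
  n4('bb'): parent n3 fail=0; on 'b' 0 → fail=3;  out ∅∪∅=∅
  n5('bba'): parent n4 fail=3; on 'a' 3→0 → fail=0;  out ∅∪∅=∅
  n6('bbaa'): parent n5 fail=0; on 'a' 0 → fail=0;  out {1}∪∅={1}

Text stream:
pos 0 'b': at 3
pos 1 'b': at 4
pos 2 'a': at 5
pos 3 'a': at 6  emit P1@[0:3]
pos 4 'c': at 1 ·f
pos 5 'c': at 1 ·f
pos 6 'a': at 0 ·f
pos 7 'c': at 1
pos 8 'b': at 2  emit P0@[7:8]
pos 9 'a': at 0 ·f
pos 10 'b': at 3
pos 11 'c': at 1 ·f
pos 12 'c': at 1 ·f
pos 13 'b': at 2  emit P0@[12:13]
pos 14 'c': at 1 ·f
pos 15 'b': at 2  emit P0@[14:15]
pos 16 'b': at 4 ·f
pos 17 'b': at 4 ·f
pos 18 'a': at 5
pos 19 'a': at 6  emit P1@[16:19]
pos 20 'c': at 1 ·f
pos 21 'b': at 2  emit P0@[20:21]
pos 22 'c': at 1 ·f
pos 23 'b': at 2  emit P0@[22:23]
pos 24 'b': at 4 ·f
pos 25 'a': at 5
pos 26 'c': at 1 ·f
pos 27 'b': at 2  emit P0@[26:27]
pos 28 'c': at 1 ·f
pos 29 'a': at 0 ·f
pos 30 'c': at 1
pos 31 'b': at 2  emit P0@[30:31]
pos 32 'c': at 1 ·f
pos 33 'b': at 2  emit P0@[32:33]
pos 34 'c': at 1 ·f
pos 35 'b': at 2  emit P0@[34:35]
pos 36 'b': at 4 ·f
pos 37 'b': at 4 ·f
pos 38 'a': at 5
pos 39 'a': at 6  emit P1@[36:39]
pos 40 'b': at 3 ·f
pos 41 'b': at 4
pos 42 'a': at 5
pos 43 'a': at 6  emit P1@[40:43]
pos 44 'b': at 3 ·f
pos 45 'b': at 4
pos 46 'b': at 4 ·f
pos 47 'a': at 5

All matches (sorted): [[3,1],[8,0],[13,0],[15,0],[19,1],[21,0],[23,0],[27,0],[31,0],[33,0],[35,0],[39,1],[43,1]]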